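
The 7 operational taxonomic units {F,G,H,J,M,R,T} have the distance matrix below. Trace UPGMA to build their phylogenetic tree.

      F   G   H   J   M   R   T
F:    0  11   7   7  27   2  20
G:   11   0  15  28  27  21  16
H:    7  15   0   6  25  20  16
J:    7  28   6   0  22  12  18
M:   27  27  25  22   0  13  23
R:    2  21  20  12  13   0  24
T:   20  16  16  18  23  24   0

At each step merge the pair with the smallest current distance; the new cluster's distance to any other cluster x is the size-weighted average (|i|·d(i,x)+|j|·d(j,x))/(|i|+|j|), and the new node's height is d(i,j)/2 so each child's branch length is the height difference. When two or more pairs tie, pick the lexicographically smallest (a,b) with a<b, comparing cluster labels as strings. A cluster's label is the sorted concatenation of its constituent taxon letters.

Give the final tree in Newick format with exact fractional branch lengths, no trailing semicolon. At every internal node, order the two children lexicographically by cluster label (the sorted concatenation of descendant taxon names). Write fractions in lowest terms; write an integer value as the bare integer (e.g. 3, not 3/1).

((((F:1,R:1):19/4,(H:3,J:3):11/4):61/16,(G:8,T:8):25/16):89/48,M:137/12)

iteration 1: select F,R (d=2); attach at lengths (1, 1); label the merged cluster FR
  updated: d(FR,G)=16, d(FR,H)=27/2, d(FR,J)=19/2, d(FR,M)=20, d(FR,T)=22
iteration 2: select H,J (d=6); attach at lengths (3, 3); label the merged cluster HJ
  updated: d(FR,HJ)=23/2, d(G,HJ)=43/2, d(HJ,M)=47/2, d(HJ,T)=17
iteration 3: select FR,HJ (d=23/2); attach at lengths (19/4, 11/4); label the merged cluster FHJR
  updated: d(FHJR,G)=75/4, d(FHJR,M)=87/4, d(FHJR,T)=39/2
iteration 4: select G,T (d=16); attach at lengths (8, 8); label the merged cluster GT
  updated: d(FHJR,GT)=153/8, d(GT,M)=25
iteration 5: select FHJR,GT (d=153/8); attach at lengths (61/16, 25/16); label the merged cluster FGHJRT
  updated: d(FGHJRT,M)=137/6
iteration 6: select FGHJRT,M (d=137/6); attach at lengths (89/48, 137/12); label the merged cluster FGHJMRT
final tree: ((((F:1,R:1):19/4,(H:3,J:3):11/4):61/16,(G:8,T:8):25/16):89/48,M:137/12)
total length: 2407/48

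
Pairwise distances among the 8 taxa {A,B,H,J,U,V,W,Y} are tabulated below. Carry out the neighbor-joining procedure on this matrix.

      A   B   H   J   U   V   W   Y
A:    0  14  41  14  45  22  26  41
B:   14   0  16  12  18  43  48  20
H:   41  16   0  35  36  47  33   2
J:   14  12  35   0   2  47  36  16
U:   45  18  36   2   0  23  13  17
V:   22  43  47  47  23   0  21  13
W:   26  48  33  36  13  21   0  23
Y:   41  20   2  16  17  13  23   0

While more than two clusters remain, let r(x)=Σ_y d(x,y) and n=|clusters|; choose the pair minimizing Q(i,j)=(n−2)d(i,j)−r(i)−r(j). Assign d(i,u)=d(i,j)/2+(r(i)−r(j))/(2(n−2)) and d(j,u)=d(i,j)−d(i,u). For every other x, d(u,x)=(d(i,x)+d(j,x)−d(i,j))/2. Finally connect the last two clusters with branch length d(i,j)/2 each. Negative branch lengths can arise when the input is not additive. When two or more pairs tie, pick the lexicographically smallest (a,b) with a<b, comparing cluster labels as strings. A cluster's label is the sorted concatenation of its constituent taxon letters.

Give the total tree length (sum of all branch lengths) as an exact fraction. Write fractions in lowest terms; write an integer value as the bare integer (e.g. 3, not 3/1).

601/8

iteration 1: select H,Y (d=2, Q=-330); attach at lengths (15/2, -11/2); label the merged cluster HY
  updated: d(A,HY)=40, d(B,HY)=17, d(HY,J)=49/2, d(HY,U)=51/2, d(HY,V)=29, d(HY,W)=27
iteration 2: select J,U (d=2, Q=-252); attach at lengths (19/10, 1/10); label the merged cluster JU
  updated: d(A,JU)=57/2, d(B,JU)=14, d(HY,JU)=24, d(JU,V)=34, d(JU,W)=47/2
iteration 3: select A,B (d=14, Q=-421/2); attach at lengths (101/16, 123/16); label the merged cluster AB
  updated: d(AB,HY)=43/2, d(AB,JU)=57/4, d(AB,V)=51/2, d(AB,W)=30
iteration 4: select V,W (d=21, Q=-148); attach at lengths (71/6, 55/6); label the merged cluster VW
  updated: d(AB,VW)=69/4, d(HY,VW)=35/2, d(JU,VW)=73/4
iteration 5: select AB,JU (d=57/4, Q=-81); attach at lengths (25/4, 8); label the merged cluster ABJU
  updated: d(ABJU,HY)=125/8, d(ABJU,VW)=85/8
iteration 6: select ABJU,HY (d=125/8, Q=-175/4); attach at lengths (35/8, 45/4); label the merged cluster ABHJUY
  updated: d(ABHJUY,VW)=25/4
iteration 7: select ABHJUY,VW (d=25/4); attach at lengths (25/8, 25/8); label the merged cluster ABHJUVWY
final tree: ((((A:101/16,B:123/16):25/4,(J:19/10,U:1/10):8):35/8,(H:15/2,Y:-11/2):45/4):25/8,(V:71/6,W:55/6):25/8)
total length: 601/8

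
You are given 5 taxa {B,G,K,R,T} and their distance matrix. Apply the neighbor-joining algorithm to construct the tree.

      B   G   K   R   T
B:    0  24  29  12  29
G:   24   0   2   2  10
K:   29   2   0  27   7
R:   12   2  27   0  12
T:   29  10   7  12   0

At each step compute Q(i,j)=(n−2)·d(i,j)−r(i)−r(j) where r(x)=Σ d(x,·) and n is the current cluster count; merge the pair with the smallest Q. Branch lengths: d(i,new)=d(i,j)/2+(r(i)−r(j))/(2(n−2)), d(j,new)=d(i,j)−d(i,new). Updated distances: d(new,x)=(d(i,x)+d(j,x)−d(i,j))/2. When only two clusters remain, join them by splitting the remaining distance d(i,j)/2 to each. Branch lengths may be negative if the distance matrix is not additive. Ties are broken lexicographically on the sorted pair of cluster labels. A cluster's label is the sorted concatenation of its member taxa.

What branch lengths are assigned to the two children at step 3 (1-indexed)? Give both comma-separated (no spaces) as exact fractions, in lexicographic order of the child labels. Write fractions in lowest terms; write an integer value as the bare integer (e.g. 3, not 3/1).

step 1: merge (B,R) at d=12, Q=-111; branch lengths B→77/6, R→-5/6; new cluster BR
  updated: d(BR,G)=7, d(BR,K)=22, d(BR,T)=29/2
step 2: merge (BR,G) at d=7, Q=-97/2; branch lengths BR→77/8, G→-21/8; new cluster BGR
  updated: d(BGR,K)=17/2, d(BGR,T)=35/4
step 3: merge (BGR,K) at d=17/2, Q=-97/4; branch lengths BGR→41/8, K→27/8; new cluster BGKR
  updated: d(BGKR,T)=29/8
step 4: merge (BGKR,T) at d=29/8; branch lengths BGKR→29/16, T→29/16; new cluster BGKRT
final tree: ((((B:77/6,R:-5/6):77/8,G:-21/8):41/8,K:27/8):29/16,T:29/16)
total length: 249/8

41/8,27/8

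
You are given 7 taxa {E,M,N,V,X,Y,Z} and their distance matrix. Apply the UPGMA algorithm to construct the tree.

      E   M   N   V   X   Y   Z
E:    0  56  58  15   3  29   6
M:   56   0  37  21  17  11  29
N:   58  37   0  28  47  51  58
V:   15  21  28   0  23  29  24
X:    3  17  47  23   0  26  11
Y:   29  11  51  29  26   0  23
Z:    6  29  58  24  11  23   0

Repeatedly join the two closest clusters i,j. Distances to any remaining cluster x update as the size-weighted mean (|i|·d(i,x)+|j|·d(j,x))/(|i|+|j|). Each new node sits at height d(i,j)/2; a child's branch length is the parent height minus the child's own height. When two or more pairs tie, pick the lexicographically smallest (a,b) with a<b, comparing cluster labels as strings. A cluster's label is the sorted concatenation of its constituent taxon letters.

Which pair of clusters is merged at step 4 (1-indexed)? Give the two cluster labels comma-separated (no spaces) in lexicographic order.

EXZ,V

iteration 1: select E,X (d=3); attach at lengths (3/2, 3/2); label the merged cluster EX
  updated: d(EX,M)=73/2, d(EX,N)=105/2, d(EX,V)=19, d(EX,Y)=55/2, d(EX,Z)=17/2
iteration 2: select EX,Z (d=17/2); attach at lengths (11/4, 17/4); label the merged cluster EXZ
  updated: d(EXZ,M)=34, d(EXZ,N)=163/3, d(EXZ,V)=62/3, d(EXZ,Y)=26
iteration 3: select M,Y (d=11); attach at lengths (11/2, 11/2); label the merged cluster MY
  updated: d(EXZ,MY)=30, d(MY,N)=44, d(MY,V)=25
iteration 4: select EXZ,V (d=62/3); attach at lengths (73/12, 31/3); label the merged cluster EVXZ
  updated: d(EVXZ,MY)=115/4, d(EVXZ,N)=191/4
iteration 5: select EVXZ,MY (d=115/4); attach at lengths (97/24, 71/8); label the merged cluster EMVXYZ
  updated: d(EMVXYZ,N)=93/2
iteration 6: select EMVXYZ,N (d=93/2); attach at lengths (71/8, 93/4); label the merged cluster EMNVXYZ
final tree: (((((E:3/2,X:3/2):11/4,Z:17/4):73/12,V:31/3):97/24,(M:11/2,Y:11/2):71/8):71/8,N:93/4)
total length: 1979/24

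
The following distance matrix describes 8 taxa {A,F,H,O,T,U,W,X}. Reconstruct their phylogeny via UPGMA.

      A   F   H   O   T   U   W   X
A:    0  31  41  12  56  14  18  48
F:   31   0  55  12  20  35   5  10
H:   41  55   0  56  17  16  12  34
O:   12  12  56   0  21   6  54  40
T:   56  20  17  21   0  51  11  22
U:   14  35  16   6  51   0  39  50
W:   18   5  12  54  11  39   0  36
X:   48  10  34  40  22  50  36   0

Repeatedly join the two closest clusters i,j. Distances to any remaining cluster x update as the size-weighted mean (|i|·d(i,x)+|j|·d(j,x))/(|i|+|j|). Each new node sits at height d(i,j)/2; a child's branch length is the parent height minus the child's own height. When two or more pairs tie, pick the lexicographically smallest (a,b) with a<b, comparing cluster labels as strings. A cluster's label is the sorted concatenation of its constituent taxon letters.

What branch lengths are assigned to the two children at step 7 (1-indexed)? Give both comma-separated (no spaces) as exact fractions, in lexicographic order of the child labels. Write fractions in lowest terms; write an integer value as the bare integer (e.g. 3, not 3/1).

step 1: merge (F,W) at d=5; branch lengths F→5/2, W→5/2; new cluster FW
  updated: d(A,FW)=49/2, d(FW,H)=67/2, d(FW,O)=33, d(FW,T)=31/2, d(FW,U)=37, d(FW,X)=23
step 2: merge (O,U) at d=6; branch lengths O→3, U→3; new cluster OU
  updated: d(A,OU)=13, d(FW,OU)=35, d(H,OU)=36, d(OU,T)=36, d(OU,X)=45
step 3: merge (A,OU) at d=13; branch lengths A→13/2, OU→7/2; new cluster AOU
  updated: d(AOU,FW)=63/2, d(AOU,H)=113/3, d(AOU,T)=128/3, d(AOU,X)=46
step 4: merge (FW,T) at d=31/2; branch lengths FW→21/4, T→31/4; new cluster FTW
  updated: d(AOU,FTW)=317/9, d(FTW,H)=28, d(FTW,X)=68/3
step 5: merge (FTW,X) at d=68/3; branch lengths FTW→43/12, X→34/3; new cluster FTWX
  updated: d(AOU,FTWX)=455/12, d(FTWX,H)=59/2
step 6: merge (FTWX,H) at d=59/2; branch lengths FTWX→41/12, H→59/4; new cluster FHTWX
  updated: d(AOU,FHTWX)=568/15
step 7: merge (AOU,FHTWX) at d=568/15; branch lengths AOU→373/30, FHTWX→251/60; new cluster AFHOTUWX
final tree: ((A:13/2,(O:3,U:3):7/2):373/30,((((F:5/2,W:5/2):21/4,T:31/4):43/12,X:34/3):41/12,H:59/4):251/60)
total length: 837/10

373/30,251/60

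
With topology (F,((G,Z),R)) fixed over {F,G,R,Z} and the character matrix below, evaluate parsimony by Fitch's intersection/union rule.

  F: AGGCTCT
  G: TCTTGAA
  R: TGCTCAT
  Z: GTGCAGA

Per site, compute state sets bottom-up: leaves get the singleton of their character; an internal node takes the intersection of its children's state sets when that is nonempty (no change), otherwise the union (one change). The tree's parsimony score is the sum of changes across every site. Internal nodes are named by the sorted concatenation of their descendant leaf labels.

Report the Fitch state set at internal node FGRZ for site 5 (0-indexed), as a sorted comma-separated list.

[col 0] GZ: children G:{T}, Z:{G} ∪→ {G,T}; cost 1
[col 0] GRZ: children GZ:{G,T}, R:{T} ∩→ {T}; cost 0
[col 0] FGRZ: children F:{A}, GRZ:{T} ∪→ {A,T}; cost 1
[col 1] GZ: children G:{C}, Z:{T} ∪→ {C,T}; cost 1
[col 1] GRZ: children GZ:{C,T}, R:{G} ∪→ {C,G,T}; cost 1
[col 1] FGRZ: children F:{G}, GRZ:{C,G,T} ∩→ {G}; cost 0
[col 2] GZ: children G:{T}, Z:{G} ∪→ {G,T}; cost 1
[col 2] GRZ: children GZ:{G,T}, R:{C} ∪→ {C,G,T}; cost 1
[col 2] FGRZ: children F:{G}, GRZ:{C,G,T} ∩→ {G}; cost 0
[col 3] GZ: children G:{T}, Z:{C} ∪→ {C,T}; cost 1
[col 3] GRZ: children GZ:{C,T}, R:{T} ∩→ {T}; cost 0
[col 3] FGRZ: children F:{C}, GRZ:{T} ∪→ {C,T}; cost 1
[col 4] GZ: children G:{G}, Z:{A} ∪→ {A,G}; cost 1
[col 4] GRZ: children GZ:{A,G}, R:{C} ∪→ {A,C,G}; cost 1
[col 4] FGRZ: children F:{T}, GRZ:{A,C,G} ∪→ {A,C,G,T}; cost 1
[col 5] GZ: children G:{A}, Z:{G} ∪→ {A,G}; cost 1
[col 5] GRZ: children GZ:{A,G}, R:{A} ∩→ {A}; cost 0
[col 5] FGRZ: children F:{C}, GRZ:{A} ∪→ {A,C}; cost 1
[col 6] GZ: children G:{A}, Z:{A} ∩→ {A}; cost 0
[col 6] GRZ: children GZ:{A}, R:{T} ∪→ {A,T}; cost 1
[col 6] FGRZ: children F:{T}, GRZ:{A,T} ∩→ {T}; cost 0
per-site changes: [2, 2, 2, 2, 3, 2, 1]; total = 14

A,C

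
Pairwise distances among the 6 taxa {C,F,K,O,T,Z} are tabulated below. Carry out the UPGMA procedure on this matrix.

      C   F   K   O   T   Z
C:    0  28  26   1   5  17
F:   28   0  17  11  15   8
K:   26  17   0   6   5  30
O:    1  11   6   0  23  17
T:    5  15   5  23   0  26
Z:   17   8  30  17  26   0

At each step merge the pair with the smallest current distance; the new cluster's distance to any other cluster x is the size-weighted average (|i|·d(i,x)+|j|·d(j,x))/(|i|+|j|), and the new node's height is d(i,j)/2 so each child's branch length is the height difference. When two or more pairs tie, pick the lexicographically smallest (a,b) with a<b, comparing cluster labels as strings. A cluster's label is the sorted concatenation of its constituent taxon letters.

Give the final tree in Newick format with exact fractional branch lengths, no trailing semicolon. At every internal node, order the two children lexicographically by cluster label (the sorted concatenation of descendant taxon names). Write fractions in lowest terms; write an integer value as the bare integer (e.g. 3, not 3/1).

1. join C+O (d=1) ⇒ CO; edges |C|=1/2, |O|=1/2
  updated: d(CO,F)=39/2, d(CO,K)=16, d(CO,T)=14, d(CO,Z)=17
2. join K+T (d=5) ⇒ KT; edges |K|=5/2, |T|=5/2
  updated: d(CO,KT)=15, d(F,KT)=16, d(KT,Z)=28
3. join F+Z (d=8) ⇒ FZ; edges |F|=4, |Z|=4
  updated: d(CO,FZ)=73/4, d(FZ,KT)=22
4. join CO+KT (d=15) ⇒ CKOT; edges |CO|=7, |KT|=5
  updated: d(CKOT,FZ)=161/8
5. join CKOT+FZ (d=161/8) ⇒ CFKOTZ; edges |CKOT|=41/16, |FZ|=97/16
final tree: (((C:1/2,O:1/2):7,(K:5/2,T:5/2):5):41/16,(F:4,Z:4):97/16)
total length: 277/8

(((C:1/2,O:1/2):7,(K:5/2,T:5/2):5):41/16,(F:4,Z:4):97/16)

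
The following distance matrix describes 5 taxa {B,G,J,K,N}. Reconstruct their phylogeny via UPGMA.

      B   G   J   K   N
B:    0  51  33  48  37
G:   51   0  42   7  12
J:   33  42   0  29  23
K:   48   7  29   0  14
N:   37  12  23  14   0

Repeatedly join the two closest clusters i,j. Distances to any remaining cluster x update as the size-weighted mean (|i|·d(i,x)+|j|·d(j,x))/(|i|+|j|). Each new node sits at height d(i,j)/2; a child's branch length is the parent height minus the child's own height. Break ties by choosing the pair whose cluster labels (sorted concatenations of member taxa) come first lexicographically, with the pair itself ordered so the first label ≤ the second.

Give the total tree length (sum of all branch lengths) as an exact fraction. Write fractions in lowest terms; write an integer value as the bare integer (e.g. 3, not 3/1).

815/12

iteration 1: select G,K (d=7); attach at lengths (7/2, 7/2); label the merged cluster GK
  updated: d(B,GK)=99/2, d(GK,J)=71/2, d(GK,N)=13
iteration 2: select GK,N (d=13); attach at lengths (3, 13/2); label the merged cluster GKN
  updated: d(B,GKN)=136/3, d(GKN,J)=94/3
iteration 3: select GKN,J (d=94/3); attach at lengths (55/6, 47/3); label the merged cluster GJKN
  updated: d(B,GJKN)=169/4
iteration 4: select B,GJKN (d=169/4); attach at lengths (169/8, 131/24); label the merged cluster BGJKN
final tree: (B:169/8,(((G:7/2,K:7/2):3,N:13/2):55/6,J:47/3):131/24)
total length: 815/12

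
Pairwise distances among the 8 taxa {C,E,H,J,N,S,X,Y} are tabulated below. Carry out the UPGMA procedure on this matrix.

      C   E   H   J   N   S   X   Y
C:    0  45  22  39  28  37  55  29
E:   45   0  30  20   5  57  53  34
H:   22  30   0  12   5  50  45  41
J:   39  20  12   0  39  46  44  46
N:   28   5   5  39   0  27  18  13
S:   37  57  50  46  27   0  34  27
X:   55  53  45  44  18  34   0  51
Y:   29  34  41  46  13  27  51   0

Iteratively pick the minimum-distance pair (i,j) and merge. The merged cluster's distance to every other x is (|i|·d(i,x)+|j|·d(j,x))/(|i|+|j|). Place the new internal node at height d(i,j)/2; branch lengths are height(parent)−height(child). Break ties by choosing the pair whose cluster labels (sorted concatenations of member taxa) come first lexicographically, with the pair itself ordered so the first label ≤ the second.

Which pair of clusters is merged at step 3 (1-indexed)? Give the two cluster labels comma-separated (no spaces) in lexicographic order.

EN,HJ

1. join E+N (d=5) ⇒ EN; edges |E|=5/2, |N|=5/2
  updated: d(C,EN)=73/2, d(EN,H)=35/2, d(EN,J)=59/2, d(EN,S)=42, d(EN,X)=71/2, d(EN,Y)=47/2
2. join H+J (d=12) ⇒ HJ; edges |H|=6, |J|=6
  updated: d(C,HJ)=61/2, d(EN,HJ)=47/2, d(HJ,S)=48, d(HJ,X)=89/2, d(HJ,Y)=87/2
3. join EN+HJ (d=47/2) ⇒ EHJN; edges |EN|=37/4, |HJ|=23/4
  updated: d(C,EHJN)=67/2, d(EHJN,S)=45, d(EHJN,X)=40, d(EHJN,Y)=67/2
4. join S+Y (d=27) ⇒ SY; edges |S|=27/2, |Y|=27/2
  updated: d(C,SY)=33, d(EHJN,SY)=157/4, d(SY,X)=85/2
5. join C+SY (d=33) ⇒ CSY; edges |C|=33/2, |SY|=3
  updated: d(CSY,EHJN)=112/3, d(CSY,X)=140/3
6. join CSY+EHJN (d=112/3) ⇒ CEHJNSY; edges |CSY|=13/6, |EHJN|=83/12
  updated: d(CEHJNSY,X)=300/7
7. join CEHJNSY+X (d=300/7) ⇒ CEHJNSXY; edges |CEHJNSY|=58/21, |X|=150/7
final tree: (((C:33/2,(S:27/2,Y:27/2):3):13/6,((E:5/2,N:5/2):37/4,(H:6,J:6):23/4):83/12):58/21,X:150/7)
total length: 9389/84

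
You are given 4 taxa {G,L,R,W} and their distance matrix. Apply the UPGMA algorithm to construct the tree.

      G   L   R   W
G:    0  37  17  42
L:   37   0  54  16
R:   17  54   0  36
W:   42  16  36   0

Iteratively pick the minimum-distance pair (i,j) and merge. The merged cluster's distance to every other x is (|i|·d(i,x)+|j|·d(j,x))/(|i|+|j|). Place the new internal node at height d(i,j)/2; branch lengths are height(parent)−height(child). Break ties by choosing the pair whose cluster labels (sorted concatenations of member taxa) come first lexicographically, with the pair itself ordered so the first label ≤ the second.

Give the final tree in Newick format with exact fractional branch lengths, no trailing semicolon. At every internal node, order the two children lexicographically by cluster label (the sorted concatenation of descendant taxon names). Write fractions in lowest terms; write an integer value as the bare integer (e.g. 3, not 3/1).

iteration 1: select L,W (d=16); attach at lengths (8, 8); label the merged cluster LW
  updated: d(G,LW)=79/2, d(LW,R)=45
iteration 2: select G,R (d=17); attach at lengths (17/2, 17/2); label the merged cluster GR
  updated: d(GR,LW)=169/4
iteration 3: select GR,LW (d=169/4); attach at lengths (101/8, 105/8); label the merged cluster GLRW
final tree: ((G:17/2,R:17/2):101/8,(L:8,W:8):105/8)
total length: 235/4

((G:17/2,R:17/2):101/8,(L:8,W:8):105/8)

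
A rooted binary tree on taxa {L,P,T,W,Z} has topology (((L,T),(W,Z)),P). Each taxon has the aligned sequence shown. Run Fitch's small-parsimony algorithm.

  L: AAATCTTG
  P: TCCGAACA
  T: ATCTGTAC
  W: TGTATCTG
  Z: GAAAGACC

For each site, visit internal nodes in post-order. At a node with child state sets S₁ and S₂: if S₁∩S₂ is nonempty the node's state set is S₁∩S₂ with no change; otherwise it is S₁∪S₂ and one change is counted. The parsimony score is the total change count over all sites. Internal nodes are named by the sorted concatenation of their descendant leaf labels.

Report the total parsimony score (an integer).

21

site 0, node LT: L={A} ∩ T={A} → {A} (+0)
site 0, node WZ: W={T} ∪ Z={G} → {G,T} (+1)
site 0, node LTWZ: LT={A} ∪ WZ={G,T} → {A,G,T} (+1)
site 0, node LPTWZ: LTWZ={A,G,T} ∩ P={T} → {T} (+0)
site 1, node LT: L={A} ∪ T={T} → {A,T} (+1)
site 1, node WZ: W={G} ∪ Z={A} → {A,G} (+1)
site 1, node LTWZ: LT={A,T} ∩ WZ={A,G} → {A} (+0)
site 1, node LPTWZ: LTWZ={A} ∪ P={C} → {A,C} (+1)
site 2, node LT: L={A} ∪ T={C} → {A,C} (+1)
site 2, node WZ: W={T} ∪ Z={A} → {A,T} (+1)
site 2, node LTWZ: LT={A,C} ∩ WZ={A,T} → {A} (+0)
site 2, node LPTWZ: LTWZ={A} ∪ P={C} → {A,C} (+1)
site 3, node LT: L={T} ∩ T={T} → {T} (+0)
site 3, node WZ: W={A} ∩ Z={A} → {A} (+0)
site 3, node LTWZ: LT={T} ∪ WZ={A} → {A,T} (+1)
site 3, node LPTWZ: LTWZ={A,T} ∪ P={G} → {A,G,T} (+1)
site 4, node LT: L={C} ∪ T={G} → {C,G} (+1)
site 4, node WZ: W={T} ∪ Z={G} → {G,T} (+1)
site 4, node LTWZ: LT={C,G} ∩ WZ={G,T} → {G} (+0)
site 4, node LPTWZ: LTWZ={G} ∪ P={A} → {A,G} (+1)
site 5, node LT: L={T} ∩ T={T} → {T} (+0)
site 5, node WZ: W={C} ∪ Z={A} → {A,C} (+1)
site 5, node LTWZ: LT={T} ∪ WZ={A,C} → {A,C,T} (+1)
site 5, node LPTWZ: LTWZ={A,C,T} ∩ P={A} → {A} (+0)
site 6, node LT: L={T} ∪ T={A} → {A,T} (+1)
site 6, node WZ: W={T} ∪ Z={C} → {C,T} (+1)
site 6, node LTWZ: LT={A,T} ∩ WZ={C,T} → {T} (+0)
site 6, node LPTWZ: LTWZ={T} ∪ P={C} → {C,T} (+1)
site 7, node LT: L={G} ∪ T={C} → {C,G} (+1)
site 7, node WZ: W={G} ∪ Z={C} → {C,G} (+1)
site 7, node LTWZ: LT={C,G} ∩ WZ={C,G} → {C,G} (+0)
site 7, node LPTWZ: LTWZ={C,G} ∪ P={A} → {A,C,G} (+1)
per-site changes: [2, 3, 3, 2, 3, 2, 3, 3]; total = 21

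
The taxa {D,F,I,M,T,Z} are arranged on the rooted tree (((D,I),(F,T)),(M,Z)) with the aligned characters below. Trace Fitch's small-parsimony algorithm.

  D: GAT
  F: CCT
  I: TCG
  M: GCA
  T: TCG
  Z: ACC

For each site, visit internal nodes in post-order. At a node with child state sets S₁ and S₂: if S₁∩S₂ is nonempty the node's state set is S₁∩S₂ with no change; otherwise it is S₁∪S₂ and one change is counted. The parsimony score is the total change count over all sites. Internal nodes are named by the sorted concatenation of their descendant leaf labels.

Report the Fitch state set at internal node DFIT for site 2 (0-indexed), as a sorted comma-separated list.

G,T

DI@0: {G} ∪ {T} = {G,T} (union, +1)
FT@0: {C} ∪ {T} = {C,T} (union, +1)
DFIT@0: {G,T} ∩ {C,T} = {T} (intersection, +0)
MZ@0: {G} ∪ {A} = {A,G} (union, +1)
DFIMTZ@0: {T} ∪ {A,G} = {A,G,T} (union, +1)
DI@1: {A} ∪ {C} = {A,C} (union, +1)
FT@1: {C} ∩ {C} = {C} (intersection, +0)
DFIT@1: {A,C} ∩ {C} = {C} (intersection, +0)
MZ@1: {C} ∩ {C} = {C} (intersection, +0)
DFIMTZ@1: {C} ∩ {C} = {C} (intersection, +0)
DI@2: {T} ∪ {G} = {G,T} (union, +1)
FT@2: {T} ∪ {G} = {G,T} (union, +1)
DFIT@2: {G,T} ∩ {G,T} = {G,T} (intersection, +0)
MZ@2: {A} ∪ {C} = {A,C} (union, +1)
DFIMTZ@2: {G,T} ∪ {A,C} = {A,C,G,T} (union, +1)
per-site changes: [4, 1, 4]; total = 9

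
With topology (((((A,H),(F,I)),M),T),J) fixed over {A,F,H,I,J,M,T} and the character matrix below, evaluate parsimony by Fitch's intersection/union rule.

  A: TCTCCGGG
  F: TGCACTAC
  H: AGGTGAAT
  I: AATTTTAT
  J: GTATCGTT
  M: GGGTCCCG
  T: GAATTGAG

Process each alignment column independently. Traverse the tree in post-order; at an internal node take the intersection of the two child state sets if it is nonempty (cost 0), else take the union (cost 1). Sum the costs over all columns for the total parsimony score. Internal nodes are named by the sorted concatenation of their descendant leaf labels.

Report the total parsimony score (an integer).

site 0, node AH: A={T} ∪ H={A} → {A,T} (+1)
site 0, node FI: F={T} ∪ I={A} → {A,T} (+1)
site 0, node AFHI: AH={A,T} ∩ FI={A,T} → {A,T} (+0)
site 0, node AFHIM: AFHI={A,T} ∪ M={G} → {A,G,T} (+1)
site 0, node AFHIMT: AFHIM={A,G,T} ∩ T={G} → {G} (+0)
site 0, node AFHIJMT: AFHIMT={G} ∩ J={G} → {G} (+0)
site 1, node AH: A={C} ∪ H={G} → {C,G} (+1)
site 1, node FI: F={G} ∪ I={A} → {A,G} (+1)
site 1, node AFHI: AH={C,G} ∩ FI={A,G} → {G} (+0)
site 1, node AFHIM: AFHI={G} ∩ M={G} → {G} (+0)
site 1, node AFHIMT: AFHIM={G} ∪ T={A} → {A,G} (+1)
site 1, node AFHIJMT: AFHIMT={A,G} ∪ J={T} → {A,G,T} (+1)
site 2, node AH: A={T} ∪ H={G} → {G,T} (+1)
site 2, node FI: F={C} ∪ I={T} → {C,T} (+1)
site 2, node AFHI: AH={G,T} ∩ FI={C,T} → {T} (+0)
site 2, node AFHIM: AFHI={T} ∪ M={G} → {G,T} (+1)
site 2, node AFHIMT: AFHIM={G,T} ∪ T={A} → {A,G,T} (+1)
site 2, node AFHIJMT: AFHIMT={A,G,T} ∩ J={A} → {A} (+0)
site 3, node AH: A={C} ∪ H={T} → {C,T} (+1)
site 3, node FI: F={A} ∪ I={T} → {A,T} (+1)
site 3, node AFHI: AH={C,T} ∩ FI={A,T} → {T} (+0)
site 3, node AFHIM: AFHI={T} ∩ M={T} → {T} (+0)
site 3, node AFHIMT: AFHIM={T} ∩ T={T} → {T} (+0)
site 3, node AFHIJMT: AFHIMT={T} ∩ J={T} → {T} (+0)
site 4, node AH: A={C} ∪ H={G} → {C,G} (+1)
site 4, node FI: F={C} ∪ I={T} → {C,T} (+1)
site 4, node AFHI: AH={C,G} ∩ FI={C,T} → {C} (+0)
site 4, node AFHIM: AFHI={C} ∩ M={C} → {C} (+0)
site 4, node AFHIMT: AFHIM={C} ∪ T={T} → {C,T} (+1)
site 4, node AFHIJMT: AFHIMT={C,T} ∩ J={C} → {C} (+0)
site 5, node AH: A={G} ∪ H={A} → {A,G} (+1)
site 5, node FI: F={T} ∩ I={T} → {T} (+0)
site 5, node AFHI: AH={A,G} ∪ FI={T} → {A,G,T} (+1)
site 5, node AFHIM: AFHI={A,G,T} ∪ M={C} → {A,C,G,T} (+1)
site 5, node AFHIMT: AFHIM={A,C,G,T} ∩ T={G} → {G} (+0)
site 5, node AFHIJMT: AFHIMT={G} ∩ J={G} → {G} (+0)
site 6, node AH: A={G} ∪ H={A} → {A,G} (+1)
site 6, node FI: F={A} ∩ I={A} → {A} (+0)
site 6, node AFHI: AH={A,G} ∩ FI={A} → {A} (+0)
site 6, node AFHIM: AFHI={A} ∪ M={C} → {A,C} (+1)
site 6, node AFHIMT: AFHIM={A,C} ∩ T={A} → {A} (+0)
site 6, node AFHIJMT: AFHIMT={A} ∪ J={T} → {A,T} (+1)
site 7, node AH: A={G} ∪ H={T} → {G,T} (+1)
site 7, node FI: F={C} ∪ I={T} → {C,T} (+1)
site 7, node AFHI: AH={G,T} ∩ FI={C,T} → {T} (+0)
site 7, node AFHIM: AFHI={T} ∪ M={G} → {G,T} (+1)
site 7, node AFHIMT: AFHIM={G,T} ∩ T={G} → {G} (+0)
site 7, node AFHIJMT: AFHIMT={G} ∪ J={T} → {G,T} (+1)
per-site changes: [3, 4, 4, 2, 3, 3, 3, 4]; total = 26

26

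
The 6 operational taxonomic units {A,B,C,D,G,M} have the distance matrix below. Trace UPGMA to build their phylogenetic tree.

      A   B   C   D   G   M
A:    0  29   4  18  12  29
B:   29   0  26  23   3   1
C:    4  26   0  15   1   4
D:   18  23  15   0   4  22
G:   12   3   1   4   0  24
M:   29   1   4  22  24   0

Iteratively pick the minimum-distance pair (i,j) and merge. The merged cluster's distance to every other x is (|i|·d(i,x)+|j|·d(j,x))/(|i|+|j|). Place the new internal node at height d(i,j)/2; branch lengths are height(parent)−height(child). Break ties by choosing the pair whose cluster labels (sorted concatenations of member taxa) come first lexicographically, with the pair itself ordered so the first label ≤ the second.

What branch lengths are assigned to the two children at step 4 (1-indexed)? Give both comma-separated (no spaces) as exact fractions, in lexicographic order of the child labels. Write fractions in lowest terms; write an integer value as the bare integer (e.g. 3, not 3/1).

13/6,37/6

iteration 1: select B,M (d=1); attach at lengths (1/2, 1/2); label the merged cluster BM
  updated: d(A,BM)=29, d(BM,C)=15, d(BM,D)=45/2, d(BM,G)=27/2
iteration 2: select C,G (d=1); attach at lengths (1/2, 1/2); label the merged cluster CG
  updated: d(A,CG)=8, d(BM,CG)=57/4, d(CG,D)=19/2
iteration 3: select A,CG (d=8); attach at lengths (4, 7/2); label the merged cluster ACG
  updated: d(ACG,BM)=115/6, d(ACG,D)=37/3
iteration 4: select ACG,D (d=37/3); attach at lengths (13/6, 37/6); label the merged cluster ACDG
  updated: d(ACDG,BM)=20
iteration 5: select ACDG,BM (d=20); attach at lengths (23/6, 19/2); label the merged cluster ABCDGM
final tree: (((A:4,(C:1/2,G:1/2):7/2):13/6,D:37/6):23/6,(B:1/2,M:1/2):19/2)
total length: 187/6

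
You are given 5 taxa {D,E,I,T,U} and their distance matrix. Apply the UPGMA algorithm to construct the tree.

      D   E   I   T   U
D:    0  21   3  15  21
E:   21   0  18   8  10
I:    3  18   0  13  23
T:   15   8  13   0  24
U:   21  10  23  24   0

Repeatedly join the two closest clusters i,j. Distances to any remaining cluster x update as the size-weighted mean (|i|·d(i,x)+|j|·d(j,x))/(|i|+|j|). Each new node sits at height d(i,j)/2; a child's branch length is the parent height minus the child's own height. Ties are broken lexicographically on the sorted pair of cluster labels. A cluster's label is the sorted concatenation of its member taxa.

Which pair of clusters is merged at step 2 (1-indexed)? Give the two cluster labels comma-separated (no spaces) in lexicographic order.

step 1: merge (D,I) at d=3; branch lengths D→3/2, I→3/2; new cluster DI
  updated: d(DI,E)=39/2, d(DI,T)=14, d(DI,U)=22
step 2: merge (E,T) at d=8; branch lengths E→4, T→4; new cluster ET
  updated: d(DI,ET)=67/4, d(ET,U)=17
step 3: merge (DI,ET) at d=67/4; branch lengths DI→55/8, ET→35/8; new cluster DEIT
  updated: d(DEIT,U)=39/2
step 4: merge (DEIT,U) at d=39/2; branch lengths DEIT→11/8, U→39/4; new cluster DEITU
final tree: (((D:3/2,I:3/2):55/8,(E:4,T:4):35/8):11/8,U:39/4)
total length: 267/8

E,T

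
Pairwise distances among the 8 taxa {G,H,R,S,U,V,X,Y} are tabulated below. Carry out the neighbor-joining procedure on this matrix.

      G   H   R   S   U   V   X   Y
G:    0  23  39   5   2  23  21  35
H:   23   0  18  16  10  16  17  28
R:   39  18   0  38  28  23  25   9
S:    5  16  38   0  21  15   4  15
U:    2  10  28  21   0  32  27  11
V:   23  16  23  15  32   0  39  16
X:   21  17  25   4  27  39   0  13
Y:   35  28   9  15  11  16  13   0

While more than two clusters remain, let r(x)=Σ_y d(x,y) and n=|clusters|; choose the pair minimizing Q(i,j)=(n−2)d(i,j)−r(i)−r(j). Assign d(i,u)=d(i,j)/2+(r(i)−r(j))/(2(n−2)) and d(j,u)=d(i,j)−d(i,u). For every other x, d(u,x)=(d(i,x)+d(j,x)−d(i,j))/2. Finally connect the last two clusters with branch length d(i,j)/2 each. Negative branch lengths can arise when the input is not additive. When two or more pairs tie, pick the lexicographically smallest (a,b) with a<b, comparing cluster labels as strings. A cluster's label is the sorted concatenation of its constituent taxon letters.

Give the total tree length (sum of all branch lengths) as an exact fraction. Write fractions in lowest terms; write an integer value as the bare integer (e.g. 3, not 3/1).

step 1: merge (G,U) at d=2, Q=-267; branch lengths G→29/12, U→-5/12; new cluster GU
  updated: d(GU,H)=31/2, d(GU,R)=65/2, d(GU,S)=12, d(GU,V)=53/2, d(GU,X)=23, d(GU,Y)=22
step 2: merge (R,Y) at d=9, Q=-407/2; branch lengths R→35/4, Y→1/4; new cluster RY
  updated: d(GU,RY)=91/4, d(H,RY)=37/2, d(RY,S)=22, d(RY,V)=15, d(RY,X)=29/2
step 3: merge (S,X) at d=4, Q=-301/2; branch lengths S→-25/16, X→89/16; new cluster SX
  updated: d(GU,SX)=31/2, d(H,SX)=29/2, d(RY,SX)=65/4, d(SX,V)=25
step 4: merge (RY,V) at d=15, Q=-110; branch lengths RY→35/6, V→55/6; new cluster RVY
  updated: d(GU,RVY)=137/8, d(H,RVY)=39/4, d(RVY,SX)=105/8
step 5: merge (GU,SX) at d=31/2, Q=-241/4; branch lengths GU→9, SX→13/2; new cluster GSUX
  updated: d(GSUX,H)=29/4, d(GSUX,RVY)=59/8
step 6: merge (GSUX,H) at d=29/4, Q=-195/8; branch lengths GSUX→39/16, H→77/16; new cluster GHSUX
  updated: d(GHSUX,RVY)=79/16
step 7: merge (GHSUX,RVY) at d=79/16; branch lengths GHSUX→79/32, RVY→79/32; new cluster GHRSUVXY
final tree: ((((G:29/12,U:-5/12):9,(S:-25/16,X:89/16):13/2):39/16,H:77/16):79/32,((R:35/4,Y:1/4):35/6,V:55/6):79/32)
total length: 923/16

923/16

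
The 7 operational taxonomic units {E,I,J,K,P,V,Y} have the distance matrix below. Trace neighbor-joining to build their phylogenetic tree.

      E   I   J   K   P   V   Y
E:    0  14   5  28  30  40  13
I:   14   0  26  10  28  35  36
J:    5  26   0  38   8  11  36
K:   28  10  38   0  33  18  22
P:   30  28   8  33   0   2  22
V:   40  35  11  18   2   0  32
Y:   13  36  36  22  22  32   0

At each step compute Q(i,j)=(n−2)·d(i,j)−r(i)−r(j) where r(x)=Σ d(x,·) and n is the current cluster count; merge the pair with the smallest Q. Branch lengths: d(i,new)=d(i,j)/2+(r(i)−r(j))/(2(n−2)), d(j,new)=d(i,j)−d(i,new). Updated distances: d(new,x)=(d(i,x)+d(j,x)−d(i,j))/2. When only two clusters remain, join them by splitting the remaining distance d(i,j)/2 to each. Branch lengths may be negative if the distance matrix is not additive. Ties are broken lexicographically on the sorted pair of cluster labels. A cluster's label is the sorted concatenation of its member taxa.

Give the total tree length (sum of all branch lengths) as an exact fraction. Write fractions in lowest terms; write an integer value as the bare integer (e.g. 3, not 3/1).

1. join P+V (d=2, Q=-251) ⇒ PV; edges |P|=-1/2, |V|=5/2
  updated: d(E,PV)=34, d(I,PV)=61/2, d(J,PV)=17/2, d(K,PV)=49/2, d(PV,Y)=26
2. join J+PV (d=17/2, Q=-203) ⇒ JPV; edges |J|=3, |PV|=11/2
  updated: d(E,JPV)=61/4, d(I,JPV)=24, d(JPV,K)=27, d(JPV,Y)=107/4
3. join I+K (d=10, Q=-141) ⇒ IK; edges |I|=9/2, |K|=11/2
  updated: d(E,IK)=16, d(IK,JPV)=41/2, d(IK,Y)=24
4. join E+Y (d=13, Q=-82) ⇒ EY; edges |E|=13/8, |Y|=91/8
  updated: d(EY,IK)=27/2, d(EY,JPV)=29/2
5. join EY+IK (d=27/2, Q=-97/2) ⇒ EIKY; edges |EY|=15/4, |IK|=39/4
  updated: d(EIKY,JPV)=43/4
6. join EIKY+JPV (d=43/4) ⇒ EIJKPVY; edges |EIKY|=43/8, |JPV|=43/8
final tree: (((E:13/8,Y:91/8):15/4,(I:9/2,K:11/2):39/4):43/8,(J:3,(P:-1/2,V:5/2):11/2):43/8)
total length: 231/4

231/4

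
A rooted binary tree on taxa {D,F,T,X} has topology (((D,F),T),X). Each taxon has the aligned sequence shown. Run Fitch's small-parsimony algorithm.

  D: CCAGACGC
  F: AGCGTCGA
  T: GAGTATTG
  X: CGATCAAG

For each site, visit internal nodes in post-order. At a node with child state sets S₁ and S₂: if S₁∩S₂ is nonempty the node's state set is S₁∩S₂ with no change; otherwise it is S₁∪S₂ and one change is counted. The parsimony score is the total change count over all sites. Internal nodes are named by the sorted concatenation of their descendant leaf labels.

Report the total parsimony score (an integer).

[col 0] DF: children D:{C}, F:{A} ∪→ {A,C}; cost 1
[col 0] DFT: children DF:{A,C}, T:{G} ∪→ {A,C,G}; cost 1
[col 0] DFTX: children DFT:{A,C,G}, X:{C} ∩→ {C}; cost 0
[col 1] DF: children D:{C}, F:{G} ∪→ {C,G}; cost 1
[col 1] DFT: children DF:{C,G}, T:{A} ∪→ {A,C,G}; cost 1
[col 1] DFTX: children DFT:{A,C,G}, X:{G} ∩→ {G}; cost 0
[col 2] DF: children D:{A}, F:{C} ∪→ {A,C}; cost 1
[col 2] DFT: children DF:{A,C}, T:{G} ∪→ {A,C,G}; cost 1
[col 2] DFTX: children DFT:{A,C,G}, X:{A} ∩→ {A}; cost 0
[col 3] DF: children D:{G}, F:{G} ∩→ {G}; cost 0
[col 3] DFT: children DF:{G}, T:{T} ∪→ {G,T}; cost 1
[col 3] DFTX: children DFT:{G,T}, X:{T} ∩→ {T}; cost 0
[col 4] DF: children D:{A}, F:{T} ∪→ {A,T}; cost 1
[col 4] DFT: children DF:{A,T}, T:{A} ∩→ {A}; cost 0
[col 4] DFTX: children DFT:{A}, X:{C} ∪→ {A,C}; cost 1
[col 5] DF: children D:{C}, F:{C} ∩→ {C}; cost 0
[col 5] DFT: children DF:{C}, T:{T} ∪→ {C,T}; cost 1
[col 5] DFTX: children DFT:{C,T}, X:{A} ∪→ {A,C,T}; cost 1
[col 6] DF: children D:{G}, F:{G} ∩→ {G}; cost 0
[col 6] DFT: children DF:{G}, T:{T} ∪→ {G,T}; cost 1
[col 6] DFTX: children DFT:{G,T}, X:{A} ∪→ {A,G,T}; cost 1
[col 7] DF: children D:{C}, F:{A} ∪→ {A,C}; cost 1
[col 7] DFT: children DF:{A,C}, T:{G} ∪→ {A,C,G}; cost 1
[col 7] DFTX: children DFT:{A,C,G}, X:{G} ∩→ {G}; cost 0
per-site changes: [2, 2, 2, 1, 2, 2, 2, 2]; total = 15

15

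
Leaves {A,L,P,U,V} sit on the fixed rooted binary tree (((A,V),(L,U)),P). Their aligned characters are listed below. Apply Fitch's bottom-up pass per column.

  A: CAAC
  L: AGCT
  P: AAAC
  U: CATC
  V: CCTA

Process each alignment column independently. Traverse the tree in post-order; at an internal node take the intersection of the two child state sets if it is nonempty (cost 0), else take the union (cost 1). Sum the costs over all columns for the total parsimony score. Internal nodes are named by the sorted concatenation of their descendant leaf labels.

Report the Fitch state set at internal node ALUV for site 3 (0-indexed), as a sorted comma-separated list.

C

[col 0] AV: children A:{C}, V:{C} ∩→ {C}; cost 0
[col 0] LU: children L:{A}, U:{C} ∪→ {A,C}; cost 1
[col 0] ALUV: children AV:{C}, LU:{A,C} ∩→ {C}; cost 0
[col 0] ALPUV: children ALUV:{C}, P:{A} ∪→ {A,C}; cost 1
[col 1] AV: children A:{A}, V:{C} ∪→ {A,C}; cost 1
[col 1] LU: children L:{G}, U:{A} ∪→ {A,G}; cost 1
[col 1] ALUV: children AV:{A,C}, LU:{A,G} ∩→ {A}; cost 0
[col 1] ALPUV: children ALUV:{A}, P:{A} ∩→ {A}; cost 0
[col 2] AV: children A:{A}, V:{T} ∪→ {A,T}; cost 1
[col 2] LU: children L:{C}, U:{T} ∪→ {C,T}; cost 1
[col 2] ALUV: children AV:{A,T}, LU:{C,T} ∩→ {T}; cost 0
[col 2] ALPUV: children ALUV:{T}, P:{A} ∪→ {A,T}; cost 1
[col 3] AV: children A:{C}, V:{A} ∪→ {A,C}; cost 1
[col 3] LU: children L:{T}, U:{C} ∪→ {C,T}; cost 1
[col 3] ALUV: children AV:{A,C}, LU:{C,T} ∩→ {C}; cost 0
[col 3] ALPUV: children ALUV:{C}, P:{C} ∩→ {C}; cost 0
per-site changes: [2, 2, 3, 2]; total = 9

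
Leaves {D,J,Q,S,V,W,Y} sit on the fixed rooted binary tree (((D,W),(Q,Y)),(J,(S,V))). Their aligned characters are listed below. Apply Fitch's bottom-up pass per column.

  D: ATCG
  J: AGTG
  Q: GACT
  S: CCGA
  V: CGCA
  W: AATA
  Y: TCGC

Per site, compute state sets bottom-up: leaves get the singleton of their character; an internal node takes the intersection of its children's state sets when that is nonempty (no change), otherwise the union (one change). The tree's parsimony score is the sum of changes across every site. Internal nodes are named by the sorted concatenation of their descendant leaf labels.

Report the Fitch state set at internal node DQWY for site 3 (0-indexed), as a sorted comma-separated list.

A,C,G,T

[col 0] DW: children D:{A}, W:{A} ∩→ {A}; cost 0
[col 0] QY: children Q:{G}, Y:{T} ∪→ {G,T}; cost 1
[col 0] DQWY: children DW:{A}, QY:{G,T} ∪→ {A,G,T}; cost 1
[col 0] SV: children S:{C}, V:{C} ∩→ {C}; cost 0
[col 0] JSV: children J:{A}, SV:{C} ∪→ {A,C}; cost 1
[col 0] DJQSVWY: children DQWY:{A,G,T}, JSV:{A,C} ∩→ {A}; cost 0
[col 1] DW: children D:{T}, W:{A} ∪→ {A,T}; cost 1
[col 1] QY: children Q:{A}, Y:{C} ∪→ {A,C}; cost 1
[col 1] DQWY: children DW:{A,T}, QY:{A,C} ∩→ {A}; cost 0
[col 1] SV: children S:{C}, V:{G} ∪→ {C,G}; cost 1
[col 1] JSV: children J:{G}, SV:{C,G} ∩→ {G}; cost 0
[col 1] DJQSVWY: children DQWY:{A}, JSV:{G} ∪→ {A,G}; cost 1
[col 2] DW: children D:{C}, W:{T} ∪→ {C,T}; cost 1
[col 2] QY: children Q:{C}, Y:{G} ∪→ {C,G}; cost 1
[col 2] DQWY: children DW:{C,T}, QY:{C,G} ∩→ {C}; cost 0
[col 2] SV: children S:{G}, V:{C} ∪→ {C,G}; cost 1
[col 2] JSV: children J:{T}, SV:{C,G} ∪→ {C,G,T}; cost 1
[col 2] DJQSVWY: children DQWY:{C}, JSV:{C,G,T} ∩→ {C}; cost 0
[col 3] DW: children D:{G}, W:{A} ∪→ {A,G}; cost 1
[col 3] QY: children Q:{T}, Y:{C} ∪→ {C,T}; cost 1
[col 3] DQWY: children DW:{A,G}, QY:{C,T} ∪→ {A,C,G,T}; cost 1
[col 3] SV: children S:{A}, V:{A} ∩→ {A}; cost 0
[col 3] JSV: children J:{G}, SV:{A} ∪→ {A,G}; cost 1
[col 3] DJQSVWY: children DQWY:{A,C,G,T}, JSV:{A,G} ∩→ {A,G}; cost 0
per-site changes: [3, 4, 4, 4]; total = 15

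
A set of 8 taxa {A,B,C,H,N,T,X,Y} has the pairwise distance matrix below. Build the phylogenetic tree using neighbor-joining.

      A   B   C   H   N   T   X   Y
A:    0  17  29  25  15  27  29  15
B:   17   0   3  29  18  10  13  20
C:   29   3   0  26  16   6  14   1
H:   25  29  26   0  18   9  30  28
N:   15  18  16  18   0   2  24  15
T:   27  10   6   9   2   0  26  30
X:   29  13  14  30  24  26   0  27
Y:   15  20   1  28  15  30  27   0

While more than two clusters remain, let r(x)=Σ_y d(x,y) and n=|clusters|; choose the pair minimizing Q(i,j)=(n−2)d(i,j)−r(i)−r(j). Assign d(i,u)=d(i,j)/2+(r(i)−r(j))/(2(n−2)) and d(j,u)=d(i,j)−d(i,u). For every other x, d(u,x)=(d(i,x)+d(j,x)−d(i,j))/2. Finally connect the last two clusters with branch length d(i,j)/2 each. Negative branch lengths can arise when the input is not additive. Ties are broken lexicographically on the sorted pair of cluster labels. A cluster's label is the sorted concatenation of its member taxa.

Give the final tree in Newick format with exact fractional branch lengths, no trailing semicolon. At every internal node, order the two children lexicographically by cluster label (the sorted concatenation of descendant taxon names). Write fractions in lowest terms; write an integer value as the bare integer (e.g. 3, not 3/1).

((((A:263/24,((H:91/10,T:-1/10):55/16,N:33/16):109/24):107/32,(C:-35/12,Y:47/12):205/32):83/32,B:59/32):357/64,X:357/64)

1. join C+Y (d=1, Q=-225) ⇒ CY; edges |C|=-35/12, |Y|=47/12
  updated: d(A,CY)=43/2, d(B,CY)=11, d(CY,H)=53/2, d(CY,N)=15, d(CY,T)=35/2, d(CY,X)=20
2. join H+T (d=9, Q=-184) ⇒ HT; edges |H|=91/10, |T|=-1/10
  updated: d(A,HT)=43/2, d(B,HT)=15, d(CY,HT)=35/2, d(HT,N)=11/2, d(HT,X)=47/2
3. join HT+N (d=11/2, Q=-277/2) ⇒ HNT; edges |HT|=55/16, |N|=33/16
  updated: d(A,HNT)=31/2, d(B,HNT)=55/4, d(CY,HNT)=27/2, d(HNT,X)=21
4. join A+HNT (d=31/2, Q=-401/4) ⇒ AHNT; edges |A|=263/24, |HNT|=109/24
  updated: d(AHNT,B)=61/8, d(AHNT,CY)=39/4, d(AHNT,X)=69/4
5. join AHNT+CY (d=39/4, Q=-447/8) ⇒ ACHNTY; edges |AHNT|=107/32, |CY|=205/32
  updated: d(ACHNTY,B)=71/16, d(ACHNTY,X)=55/4
6. join ACHNTY+B (d=71/16, Q=-499/16) ⇒ ABCHNTY; edges |ACHNTY|=83/32, |B|=59/32
  updated: d(ABCHNTY,X)=357/32
7. join ABCHNTY+X (d=357/32) ⇒ ABCHNTXY; edges |ABCHNTY|=357/64, |X|=357/64
final tree: ((((A:263/24,((H:91/10,T:-1/10):55/16,N:33/16):109/24):107/32,(C:-35/12,Y:47/12):205/32):83/32,B:59/32):357/64,X:357/64)
total length: 1803/32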